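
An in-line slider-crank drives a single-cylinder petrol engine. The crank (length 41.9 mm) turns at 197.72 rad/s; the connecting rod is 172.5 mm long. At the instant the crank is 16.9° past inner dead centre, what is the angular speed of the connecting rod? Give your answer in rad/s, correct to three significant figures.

ω = 197.7 rad/s
The rod makes angle φ with the slider axis where L sinφ = r sinθ; differentiating, L cosφ·φ̇ = r ω cosθ.
L cosφ = √(L² − r² sin²θ) = 0.17207 m.
|ω_rod| = r ω |cosθ| / √(L² − r² sin²θ) = 0.0419·197.7·0.95681/0.17207 = 46.067 rad/s.

46.1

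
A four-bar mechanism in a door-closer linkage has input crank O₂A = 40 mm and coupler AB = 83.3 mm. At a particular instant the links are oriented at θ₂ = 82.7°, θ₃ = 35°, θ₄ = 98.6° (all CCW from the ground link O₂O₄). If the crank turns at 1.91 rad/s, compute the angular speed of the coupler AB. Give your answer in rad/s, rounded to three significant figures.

0.281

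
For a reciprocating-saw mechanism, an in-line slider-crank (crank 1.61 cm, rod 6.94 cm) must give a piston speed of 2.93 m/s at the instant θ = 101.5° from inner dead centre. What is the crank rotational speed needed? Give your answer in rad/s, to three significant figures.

For an in-line slider-crank, |v_piston| = rω|sinθ|·[1 + r cosθ/√(L² − r² sin²θ)].
With r = 0.0161 m, L = 0.0694 m, θ = 101.5°: the bracketed kinematic factor |dx/dθ| = 0.015027 m.
ω = v/|dx/dθ| = 2.93/0.015027 = 194.98 rad/s.

195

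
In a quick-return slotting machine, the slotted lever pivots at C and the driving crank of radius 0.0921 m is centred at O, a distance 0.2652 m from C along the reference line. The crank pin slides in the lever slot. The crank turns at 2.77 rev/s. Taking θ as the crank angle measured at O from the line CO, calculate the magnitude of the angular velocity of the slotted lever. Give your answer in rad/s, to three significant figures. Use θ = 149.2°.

ω = 17.4 rad/s (from 2.77 rev/s).
Crank pin A relative to C: A = (d + r cosθ, r sinθ); lever angle φ = atan2(r sinθ, d + r cosθ).
Differentiating tanφ: φ̇ = rω(d cosθ + r)/(d² + r² + 2dr cosθ).
d² + r² + 2dr cosθ = |CA|² = 0.0368534 m²;  d cosθ + r = -0.1357 m.
|ω_lever| = |0.0921·17.4·-0.1357| / 0.0368534 = 5.9021 rad/s.

5.90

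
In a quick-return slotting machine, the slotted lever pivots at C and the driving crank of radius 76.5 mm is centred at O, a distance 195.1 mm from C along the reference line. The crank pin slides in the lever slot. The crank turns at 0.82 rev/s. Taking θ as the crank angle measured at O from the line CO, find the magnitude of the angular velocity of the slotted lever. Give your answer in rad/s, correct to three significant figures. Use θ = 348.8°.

ω = 5.152 rad/s (from 0.82 rev/s).
Crank pin A relative to C: A = (d + r cosθ, r sinθ); lever angle φ = atan2(r sinθ, d + r cosθ).
Differentiating tanφ: φ̇ = rω(d cosθ + r)/(d² + r² + 2dr cosθ).
d² + r² + 2dr cosθ = |CA|² = 0.0731981 m²;  d cosθ + r = +0.26788 m.
|ω_lever| = |0.0765·5.152·+0.26788| / 0.0731981 = 1.4425 rad/s.

1.44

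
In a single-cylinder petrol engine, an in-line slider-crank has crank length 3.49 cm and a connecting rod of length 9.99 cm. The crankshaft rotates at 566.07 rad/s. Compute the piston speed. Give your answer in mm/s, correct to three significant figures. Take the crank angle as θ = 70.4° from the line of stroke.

20900

ω = 566.1 rad/s
For an in-line slider-crank, x = r cosθ + √(L² − r² sin²θ), so v = −rω sinθ·[1 + r cosθ/√(L² − r² sin²θ)].
With r = 0.0349 m, L = 0.0999 m, θ = 70.4°: √(L² − r² sin²θ) = 0.094335 m.
v = −0.0349·566.1·0.94206·[1 + 0.0349·0.33545/0.094335] = -20.921 m/s.
|v| = 20.921 m/s = 20921 mm/s.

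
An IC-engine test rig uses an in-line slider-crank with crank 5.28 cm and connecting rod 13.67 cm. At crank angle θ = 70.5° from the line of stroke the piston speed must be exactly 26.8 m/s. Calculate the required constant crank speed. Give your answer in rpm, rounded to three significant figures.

4520

For an in-line slider-crank, |v_piston| = rω|sinθ|·[1 + r cosθ/√(L² − r² sin²θ)].
With r = 0.0528 m, L = 0.1367 m, θ = 70.5°: the bracketed kinematic factor |dx/dθ| = 0.056662 m.
ω = v/|dx/dθ| = 26.8/0.056662 = 472.98 rad/s.
N = 60ω/(2π) = 4516.7 rpm.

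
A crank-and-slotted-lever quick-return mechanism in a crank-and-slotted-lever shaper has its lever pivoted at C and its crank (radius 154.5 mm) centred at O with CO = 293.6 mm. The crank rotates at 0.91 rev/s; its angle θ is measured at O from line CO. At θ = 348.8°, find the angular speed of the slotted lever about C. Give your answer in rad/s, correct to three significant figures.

1.96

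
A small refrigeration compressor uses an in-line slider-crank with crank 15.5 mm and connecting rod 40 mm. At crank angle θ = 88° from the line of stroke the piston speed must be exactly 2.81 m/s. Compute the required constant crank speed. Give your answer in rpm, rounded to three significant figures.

1710

For an in-line slider-crank, |v_piston| = rω|sinθ|·[1 + r cosθ/√(L² − r² sin²θ)].
With r = 0.0155 m, L = 0.04 m, θ = 88°: the bracketed kinematic factor |dx/dθ| = 0.015718 m.
ω = v/|dx/dθ| = 2.81/0.015718 = 178.78 rad/s.
N = 60ω/(2π) = 1707.2 rpm.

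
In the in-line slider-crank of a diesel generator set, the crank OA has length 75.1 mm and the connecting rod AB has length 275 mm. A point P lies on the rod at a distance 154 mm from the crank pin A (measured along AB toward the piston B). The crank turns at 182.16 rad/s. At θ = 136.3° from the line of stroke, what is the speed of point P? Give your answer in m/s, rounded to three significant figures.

ω = 182.2 rad/s.  Crank-pin speed |V_A| = rω = 13.68 m/s, perpendicular to OA.
Rod angle: sinφ = −(r/L) sinθ ⇒ φ = -10.875°; ω_rod = −rω cosθ/√(L²−r²sin²θ) = +36.623 rad/s.
V_P = V_A + ω_rod × AP, with AP = 0.154 m along the rod.
Components: V_Px = −rω sinθ − a·ω_rod·sinφ = -8.3873 m/s;  V_Py = rω cosθ + a·ω_rod·cosφ = -4.3518 m/s.
|V_P| = √(V_Px² + V_Py²) = 9.4491 m/s.

9.45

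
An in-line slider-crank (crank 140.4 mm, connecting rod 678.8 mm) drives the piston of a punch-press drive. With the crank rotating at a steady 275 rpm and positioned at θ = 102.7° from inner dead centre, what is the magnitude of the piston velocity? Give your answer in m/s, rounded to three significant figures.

ω = 2π·275/60 = 28.8 rad/s
For an in-line slider-crank, x = r cosθ + √(L² − r² sin²θ), so v = −rω sinθ·[1 + r cosθ/√(L² − r² sin²θ)].
With r = 0.1404 m, L = 0.6788 m, θ = 102.7°: √(L² − r² sin²θ) = 0.66484 m.
v = −0.1404·28.8·0.97553·[1 + 0.1404·-0.21985/0.66484] = -3.7612 m/s.
|v| = 3.7612 m/s.

3.76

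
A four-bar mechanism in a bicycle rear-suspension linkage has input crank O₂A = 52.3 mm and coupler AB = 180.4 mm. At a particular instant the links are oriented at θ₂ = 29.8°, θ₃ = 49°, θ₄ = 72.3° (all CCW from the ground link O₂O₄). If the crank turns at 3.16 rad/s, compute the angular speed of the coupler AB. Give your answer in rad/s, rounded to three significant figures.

ω₂ = 3.16 rad/s
Differentiating the loop-closure r₂e^{iθ₂}+r₃e^{iθ₃}=r₁+r₄e^{iθ₄} gives r₂ω₂e^{iθ₂}+r₃ω₃e^{iθ₃}=r₄ω₄e^{iθ₄}.
Eliminating the other unknown: ω₃ = r₂ω₂ sin(θ₄−θ₂) / [r₃ sin(θ₃−θ₄)].
Numerator sine = +0.67559; denominator sine = -0.39555.
Result = 0.0523·3.16·(+0.67559) / (0.1804·(-0.39555)) = -1.5647 rad/s; magnitude 1.5647 rad/s.

1.56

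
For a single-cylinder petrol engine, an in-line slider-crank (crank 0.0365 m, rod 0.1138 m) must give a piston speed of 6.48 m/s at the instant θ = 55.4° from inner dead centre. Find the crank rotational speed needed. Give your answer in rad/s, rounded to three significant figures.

For an in-line slider-crank, |v_piston| = rω|sinθ|·[1 + r cosθ/√(L² − r² sin²θ)].
With r = 0.0365 m, L = 0.1138 m, θ = 55.4°: the bracketed kinematic factor |dx/dθ| = 0.035718 m.
ω = v/|dx/dθ| = 6.48/0.035718 = 181.42 rad/s.

181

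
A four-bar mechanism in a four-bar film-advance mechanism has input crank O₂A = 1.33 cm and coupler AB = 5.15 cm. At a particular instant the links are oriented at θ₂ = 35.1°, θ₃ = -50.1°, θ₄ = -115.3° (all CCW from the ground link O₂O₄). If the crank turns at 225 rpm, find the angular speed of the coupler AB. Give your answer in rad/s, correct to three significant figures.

3.31

ω₂ = 23.56 rad/s (from 225 rpm).
Differentiating the loop-closure r₂e^{iθ₂}+r₃e^{iθ₃}=r₁+r₄e^{iθ₄} gives r₂ω₂e^{iθ₂}+r₃ω₃e^{iθ₃}=r₄ω₄e^{iθ₄}.
Eliminating the other unknown: ω₃ = r₂ω₂ sin(θ₄−θ₂) / [r₃ sin(θ₃−θ₄)].
Numerator sine = -0.49394; denominator sine = +0.90778.
Result = 0.0133·23.56·(-0.49394) / (0.0515·(+0.90778)) = -3.3109 rad/s; magnitude 3.3109 rad/s.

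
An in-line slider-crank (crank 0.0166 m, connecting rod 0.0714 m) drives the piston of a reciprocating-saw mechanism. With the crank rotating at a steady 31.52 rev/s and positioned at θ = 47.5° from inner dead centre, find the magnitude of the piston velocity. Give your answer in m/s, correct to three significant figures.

ω = 2π·31.5 = 198 rad/s
For an in-line slider-crank, x = r cosθ + √(L² − r² sin²θ), so v = −rω sinθ·[1 + r cosθ/√(L² − r² sin²θ)].
With r = 0.0166 m, L = 0.0714 m, θ = 47.5°: √(L² − r² sin²θ) = 0.070343 m.
v = −0.0166·198·0.73728·[1 + 0.0166·0.67559/0.070343] = -2.8103 m/s.
|v| = 2.8103 m/s.

2.81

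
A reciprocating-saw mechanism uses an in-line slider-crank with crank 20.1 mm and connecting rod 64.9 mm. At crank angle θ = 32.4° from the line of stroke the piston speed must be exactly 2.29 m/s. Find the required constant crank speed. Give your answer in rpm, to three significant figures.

1600

For an in-line slider-crank, |v_piston| = rω|sinθ|·[1 + r cosθ/√(L² − r² sin²θ)].
With r = 0.0201 m, L = 0.0649 m, θ = 32.4°: the bracketed kinematic factor |dx/dθ| = 0.013626 m.
ω = v/|dx/dθ| = 2.29/0.013626 = 168.06 rad/s.
N = 60ω/(2π) = 1604.9 rpm.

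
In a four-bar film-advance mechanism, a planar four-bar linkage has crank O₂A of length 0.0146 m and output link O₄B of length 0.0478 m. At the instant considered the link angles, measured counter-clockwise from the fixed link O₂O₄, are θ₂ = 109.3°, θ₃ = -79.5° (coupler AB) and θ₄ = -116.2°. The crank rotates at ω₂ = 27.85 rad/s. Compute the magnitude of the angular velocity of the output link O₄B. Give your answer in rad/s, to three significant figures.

ω₂ = 27.85 rad/s
Differentiating the loop-closure r₂e^{iθ₂}+r₃e^{iθ₃}=r₁+r₄e^{iθ₄} gives r₂ω₂e^{iθ₂}+r₃ω₃e^{iθ₃}=r₄ω₄e^{iθ₄}.
Eliminating the other unknown: ω₄ = r₂ω₂ sin(θ₂−θ₃) / [r₄ sin(θ₄−θ₃)].
Numerator sine = -0.15299; denominator sine = -0.59763.
Result = 0.0146·27.85·(-0.15299) / (0.0478·(-0.59763)) = +2.1776 rad/s; magnitude 2.1776 rad/s.

2.18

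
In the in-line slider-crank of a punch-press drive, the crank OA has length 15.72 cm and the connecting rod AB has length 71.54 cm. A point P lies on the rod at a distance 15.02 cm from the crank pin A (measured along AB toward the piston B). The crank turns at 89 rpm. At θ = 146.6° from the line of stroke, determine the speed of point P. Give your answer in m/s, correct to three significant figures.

1.24

ω = 9.32 rad/s.  Crank-pin speed |V_A| = rω = 1.4651 m/s, perpendicular to OA.
Rod angle: sinφ = −(r/L) sinθ ⇒ φ = -6.948°; ω_rod = −rω cosθ/√(L²−r²sin²θ) = +1.7224 rad/s.
V_P = V_A + ω_rod × AP, with AP = 0.1502 m along the rod.
Components: V_Px = −rω sinθ − a·ω_rod·sinφ = -0.77522 m/s;  V_Py = rω cosθ + a·ω_rod·cosφ = -0.96634 m/s.
|V_P| = √(V_Px² + V_Py²) = 1.2389 m/s.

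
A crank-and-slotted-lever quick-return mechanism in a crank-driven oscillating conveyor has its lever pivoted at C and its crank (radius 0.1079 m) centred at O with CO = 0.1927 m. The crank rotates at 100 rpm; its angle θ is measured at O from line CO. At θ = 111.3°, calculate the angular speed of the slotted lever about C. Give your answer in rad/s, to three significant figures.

1.27

ω = 10.47 rad/s (from 100 rpm).
Crank pin A relative to C: A = (d + r cosθ, r sinθ); lever angle φ = atan2(r sinθ, d + r cosθ).
Differentiating tanφ: φ̇ = rω(d cosθ + r)/(d² + r² + 2dr cosθ).
d² + r² + 2dr cosθ = |CA|² = 0.03367 m²;  d cosθ + r = +0.037901 m.
|ω_lever| = |0.1079·10.47·+0.037901| / 0.03367 = 1.2719 rad/s.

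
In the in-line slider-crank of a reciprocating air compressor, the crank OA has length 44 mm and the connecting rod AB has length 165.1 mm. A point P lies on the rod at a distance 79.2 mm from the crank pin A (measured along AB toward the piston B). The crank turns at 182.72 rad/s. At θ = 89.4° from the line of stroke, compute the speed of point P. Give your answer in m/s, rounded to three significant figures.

8.05

ω = 182.7 rad/s.  Crank-pin speed |V_A| = rω = 8.0397 m/s, perpendicular to OA.
Rod angle: sinφ = −(r/L) sinθ ⇒ φ = -15.456°; ω_rod = −rω cosθ/√(L²−r²sin²θ) = -0.52906 rad/s.
V_P = V_A + ω_rod × AP, with AP = 0.0792 m along the rod.
Components: V_Px = −rω sinθ − a·ω_rod·sinφ = -8.0504 m/s;  V_Py = rω cosθ + a·ω_rod·cosφ = +0.043803 m/s.
|V_P| = √(V_Px² + V_Py²) = 8.0505 m/s.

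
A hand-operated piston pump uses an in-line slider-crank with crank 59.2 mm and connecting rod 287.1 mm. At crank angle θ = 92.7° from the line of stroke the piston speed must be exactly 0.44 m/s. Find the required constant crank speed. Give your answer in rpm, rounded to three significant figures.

For an in-line slider-crank, |v_piston| = rω|sinθ|·[1 + r cosθ/√(L² − r² sin²θ)].
With r = 0.0592 m, L = 0.2871 m, θ = 92.7°: the bracketed kinematic factor |dx/dθ| = 0.058547 m.
ω = v/|dx/dθ| = 0.44/0.058547 = 7.5153 rad/s.
N = 60ω/(2π) = 71.766 rpm.

71.8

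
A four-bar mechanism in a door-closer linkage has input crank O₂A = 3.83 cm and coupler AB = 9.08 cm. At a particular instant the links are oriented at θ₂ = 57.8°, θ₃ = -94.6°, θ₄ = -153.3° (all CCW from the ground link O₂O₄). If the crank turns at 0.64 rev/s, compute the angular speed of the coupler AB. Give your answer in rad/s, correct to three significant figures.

ω₂ = 4.021 rad/s (from 0.64 rev/s).
Differentiating the loop-closure r₂e^{iθ₂}+r₃e^{iθ₃}=r₁+r₄e^{iθ₄} gives r₂ω₂e^{iθ₂}+r₃ω₃e^{iθ₃}=r₄ω₄e^{iθ₄}.
Eliminating the other unknown: ω₃ = r₂ω₂ sin(θ₄−θ₂) / [r₃ sin(θ₃−θ₄)].
Numerator sine = +0.51653; denominator sine = +0.85446.
Result = 0.0383·4.021·(+0.51653) / (0.0908·(+0.85446)) = +1.0254 rad/s; magnitude 1.0254 rad/s.

1.03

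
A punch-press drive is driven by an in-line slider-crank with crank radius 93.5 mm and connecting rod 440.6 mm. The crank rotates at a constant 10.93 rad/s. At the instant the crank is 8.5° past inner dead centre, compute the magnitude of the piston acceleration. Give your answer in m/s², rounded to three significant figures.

13.3

ω = 10.93 rad/s
x(θ) = r cosθ + √(L² − r² sin²θ); with ω constant, a = ω²·d²x/dθ².
d²x/dθ² = −r cosθ − r²(cos2θ)/√u − r⁴ sin²2θ/(4u^{3/2}),  u = L² − r² sin²θ = 0.193937 m².
Substituting r = 0.0935 m, L = 0.4406 m, θ = 8.5°: d²x/dθ² = -0.11148 m.
a = ω²·d²x/dθ² = (10.93)²·(-0.11148) = -13.317 m/s²;  |a| = 13.317 m/s².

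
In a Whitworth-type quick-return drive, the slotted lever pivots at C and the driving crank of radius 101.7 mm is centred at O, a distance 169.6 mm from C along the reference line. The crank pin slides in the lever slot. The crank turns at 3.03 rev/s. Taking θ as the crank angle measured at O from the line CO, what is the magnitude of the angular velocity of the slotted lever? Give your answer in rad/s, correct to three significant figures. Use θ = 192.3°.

ω = 19.04 rad/s (from 3.03 rev/s).
Crank pin A relative to C: A = (d + r cosθ, r sinθ); lever angle φ = atan2(r sinθ, d + r cosθ).
Differentiating tanφ: φ̇ = rω(d cosθ + r)/(d² + r² + 2dr cosθ).
d² + r² + 2dr cosθ = |CA|² = 0.00540226 m²;  d cosθ + r = -0.064007 m.
|ω_lever| = |0.1017·19.04·-0.064007| / 0.00540226 = 22.94 rad/s.

22.9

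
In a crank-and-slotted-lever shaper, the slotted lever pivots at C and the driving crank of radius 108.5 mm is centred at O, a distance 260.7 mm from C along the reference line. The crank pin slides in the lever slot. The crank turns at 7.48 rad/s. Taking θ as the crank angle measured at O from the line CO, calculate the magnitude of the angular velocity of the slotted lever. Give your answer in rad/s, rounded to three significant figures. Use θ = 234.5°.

ω = 7.48 rad/s
Crank pin A relative to C: A = (d + r cosθ, r sinθ); lever angle φ = atan2(r sinθ, d + r cosθ).
Differentiating tanφ: φ̇ = rω(d cosθ + r)/(d² + r² + 2dr cosθ).
d² + r² + 2dr cosθ = |CA|² = 0.0468853 m²;  d cosθ + r = -0.042889 m.
|ω_lever| = |0.1085·7.48·-0.042889| / 0.0468853 = 0.74241 rad/s.

0.742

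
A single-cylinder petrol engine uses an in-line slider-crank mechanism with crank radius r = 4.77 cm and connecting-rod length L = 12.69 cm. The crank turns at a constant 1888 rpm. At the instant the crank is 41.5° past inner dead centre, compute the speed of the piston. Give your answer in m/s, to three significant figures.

8.07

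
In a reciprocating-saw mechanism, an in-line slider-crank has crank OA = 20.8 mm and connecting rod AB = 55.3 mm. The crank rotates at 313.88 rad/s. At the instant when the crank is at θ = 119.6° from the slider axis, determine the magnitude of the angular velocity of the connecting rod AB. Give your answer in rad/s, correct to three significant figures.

61.7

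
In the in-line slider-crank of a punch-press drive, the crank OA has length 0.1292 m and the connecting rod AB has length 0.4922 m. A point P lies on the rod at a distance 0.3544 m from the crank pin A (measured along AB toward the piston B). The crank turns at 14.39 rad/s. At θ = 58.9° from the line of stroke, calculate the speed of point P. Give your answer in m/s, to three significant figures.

ω = 14.39 rad/s.  Crank-pin speed |V_A| = rω = 1.8592 m/s, perpendicular to OA.
Rod angle: sinφ = −(r/L) sinθ ⇒ φ = -12.989°; ω_rod = −rω cosθ/√(L²−r²sin²θ) = -2.0023 rad/s.
V_P = V_A + ω_rod × AP, with AP = 0.3544 m along the rod.
Components: V_Px = −rω sinθ − a·ω_rod·sinφ = -1.7515 m/s;  V_Py = rω cosθ + a·ω_rod·cosφ = +0.26886 m/s.
|V_P| = √(V_Px² + V_Py²) = 1.772 m/s.

1.77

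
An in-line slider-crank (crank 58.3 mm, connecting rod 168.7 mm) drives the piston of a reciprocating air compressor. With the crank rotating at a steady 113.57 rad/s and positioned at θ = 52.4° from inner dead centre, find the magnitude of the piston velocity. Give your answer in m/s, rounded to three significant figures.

ω = 113.6 rad/s
For an in-line slider-crank, x = r cosθ + √(L² − r² sin²θ), so v = −rω sinθ·[1 + r cosθ/√(L² − r² sin²θ)].
With r = 0.0583 m, L = 0.1687 m, θ = 52.4°: √(L² − r² sin²θ) = 0.16225 m.
v = −0.0583·113.6·0.79229·[1 + 0.0583·0.61015/0.16225] = -6.3959 m/s.
|v| = 6.3959 m/s.

6.40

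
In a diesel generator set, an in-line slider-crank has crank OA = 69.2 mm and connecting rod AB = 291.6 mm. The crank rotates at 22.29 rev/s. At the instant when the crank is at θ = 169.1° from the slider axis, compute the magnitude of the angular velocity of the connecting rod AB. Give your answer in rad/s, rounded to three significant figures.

ω = 140.1 rad/s (converted from 22.29 rev/s).
The rod makes angle φ with the slider axis where L sinφ = r sinθ; differentiating, L cosφ·φ̇ = r ω cosθ.
L cosφ = √(L² − r² sin²θ) = 0.29131 m.
|ω_rod| = r ω |cosθ| / √(L² − r² sin²θ) = 0.0692·140.1·0.98196/0.29131 = 32.669 rad/s.

32.7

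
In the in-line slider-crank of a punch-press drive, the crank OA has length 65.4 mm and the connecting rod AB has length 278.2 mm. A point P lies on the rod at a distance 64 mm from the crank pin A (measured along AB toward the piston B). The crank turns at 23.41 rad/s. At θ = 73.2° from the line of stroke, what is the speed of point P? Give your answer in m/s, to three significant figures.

1.53

ω = 23.41 rad/s.  Crank-pin speed |V_A| = rω = 1.531 m/s, perpendicular to OA.
Rod angle: sinφ = −(r/L) sinθ ⇒ φ = -13.006°; ω_rod = −rω cosθ/√(L²−r²sin²θ) = -1.6325 rad/s.
V_P = V_A + ω_rod × AP, with AP = 0.064 m along the rod.
Components: V_Px = −rω sinθ − a·ω_rod·sinφ = -1.4892 m/s;  V_Py = rω cosθ + a·ω_rod·cosφ = +0.34071 m/s.
|V_P| = √(V_Px² + V_Py²) = 1.5277 m/s.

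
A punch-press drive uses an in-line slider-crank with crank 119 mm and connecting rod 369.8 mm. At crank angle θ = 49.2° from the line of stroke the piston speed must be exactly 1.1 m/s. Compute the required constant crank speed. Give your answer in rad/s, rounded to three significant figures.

For an in-line slider-crank, |v_piston| = rω|sinθ|·[1 + r cosθ/√(L² − r² sin²θ)].
With r = 0.119 m, L = 0.3698 m, θ = 49.2°: the bracketed kinematic factor |dx/dθ| = 0.10961 m.
ω = v/|dx/dθ| = 1.1/0.10961 = 10.035 rad/s.

10.0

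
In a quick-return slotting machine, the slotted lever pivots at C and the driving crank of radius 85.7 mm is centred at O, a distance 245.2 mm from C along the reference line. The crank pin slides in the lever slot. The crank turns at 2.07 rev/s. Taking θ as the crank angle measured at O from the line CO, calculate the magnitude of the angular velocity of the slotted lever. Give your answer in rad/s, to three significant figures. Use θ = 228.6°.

ω = 13.01 rad/s (from 2.07 rev/s).
Crank pin A relative to C: A = (d + r cosθ, r sinθ); lever angle φ = atan2(r sinθ, d + r cosθ).
Differentiating tanφ: φ̇ = rω(d cosθ + r)/(d² + r² + 2dr cosθ).
d² + r² + 2dr cosθ = |CA|² = 0.0396744 m²;  d cosθ + r = -0.076454 m.
|ω_lever| = |0.0857·13.01·-0.076454| / 0.0396744 = 2.1479 rad/s.

2.15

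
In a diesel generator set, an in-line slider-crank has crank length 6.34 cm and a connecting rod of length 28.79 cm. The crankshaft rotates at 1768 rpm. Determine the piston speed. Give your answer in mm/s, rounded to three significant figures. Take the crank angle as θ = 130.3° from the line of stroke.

7660

ω = 2π·1768/60 = 185.1 rad/s
For an in-line slider-crank, x = r cosθ + √(L² − r² sin²θ), so v = −rω sinθ·[1 + r cosθ/√(L² − r² sin²θ)].
With r = 0.0634 m, L = 0.2879 m, θ = 130.3°: √(L² − r² sin²θ) = 0.28381 m.
v = −0.0634·185.1·0.76267·[1 + 0.0634·-0.64679/0.28381] = -7.6588 m/s.
|v| = 7.6588 m/s = 7658.8 mm/s.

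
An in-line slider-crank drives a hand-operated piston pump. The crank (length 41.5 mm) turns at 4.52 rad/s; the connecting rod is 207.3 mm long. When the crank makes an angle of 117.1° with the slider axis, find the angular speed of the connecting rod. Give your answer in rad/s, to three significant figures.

0.419

ω = 4.52 rad/s
The rod makes angle φ with the slider axis where L sinφ = r sinθ; differentiating, L cosφ·φ̇ = r ω cosθ.
L cosφ = √(L² − r² sin²θ) = 0.20398 m.
|ω_rod| = r ω |cosθ| / √(L² − r² sin²θ) = 0.0415·4.52·0.45554/0.20398 = 0.41892 rad/s.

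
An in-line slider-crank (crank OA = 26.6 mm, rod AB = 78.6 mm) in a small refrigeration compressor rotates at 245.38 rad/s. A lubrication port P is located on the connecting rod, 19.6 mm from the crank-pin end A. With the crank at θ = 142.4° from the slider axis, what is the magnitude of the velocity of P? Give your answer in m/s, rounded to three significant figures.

5.37

ω = 245.4 rad/s.  Crank-pin speed |V_A| = rω = 6.5271 m/s, perpendicular to OA.
Rod angle: sinφ = −(r/L) sinθ ⇒ φ = -11.917°; ω_rod = −rω cosθ/√(L²−r²sin²θ) = +67.243 rad/s.
V_P = V_A + ω_rod × AP, with AP = 0.0196 m along the rod.
Components: V_Px = −rω sinθ − a·ω_rod·sinφ = -3.7103 m/s;  V_Py = rω cosθ + a·ω_rod·cosφ = -3.8818 m/s.
|V_P| = √(V_Px² + V_Py²) = 5.3698 m/s.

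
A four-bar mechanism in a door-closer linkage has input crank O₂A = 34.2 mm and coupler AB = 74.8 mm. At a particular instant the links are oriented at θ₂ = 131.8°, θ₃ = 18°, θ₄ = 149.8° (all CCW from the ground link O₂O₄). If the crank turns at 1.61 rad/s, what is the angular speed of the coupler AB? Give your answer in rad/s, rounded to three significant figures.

0.305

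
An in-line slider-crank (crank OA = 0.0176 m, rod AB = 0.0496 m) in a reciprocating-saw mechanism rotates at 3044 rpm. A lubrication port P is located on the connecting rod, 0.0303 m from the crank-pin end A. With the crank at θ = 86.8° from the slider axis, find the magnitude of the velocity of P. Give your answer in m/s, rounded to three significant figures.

5.68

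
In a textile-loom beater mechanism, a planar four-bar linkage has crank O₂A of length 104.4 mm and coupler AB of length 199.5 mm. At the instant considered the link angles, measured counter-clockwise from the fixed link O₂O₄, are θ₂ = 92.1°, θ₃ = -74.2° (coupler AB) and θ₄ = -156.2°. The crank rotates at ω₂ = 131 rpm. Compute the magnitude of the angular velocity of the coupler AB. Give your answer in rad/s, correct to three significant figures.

ω₂ = 13.72 rad/s (from 131 rpm).
Differentiating the loop-closure r₂e^{iθ₂}+r₃e^{iθ₃}=r₁+r₄e^{iθ₄} gives r₂ω₂e^{iθ₂}+r₃ω₃e^{iθ₃}=r₄ω₄e^{iθ₄}.
Eliminating the other unknown: ω₃ = r₂ω₂ sin(θ₄−θ₂) / [r₃ sin(θ₃−θ₄)].
Numerator sine = +0.92913; denominator sine = +0.99027.
Result = 0.1044·13.72·(+0.92913) / (0.1995·(+0.99027)) = +6.7357 rad/s; magnitude 6.7357 rad/s.

6.74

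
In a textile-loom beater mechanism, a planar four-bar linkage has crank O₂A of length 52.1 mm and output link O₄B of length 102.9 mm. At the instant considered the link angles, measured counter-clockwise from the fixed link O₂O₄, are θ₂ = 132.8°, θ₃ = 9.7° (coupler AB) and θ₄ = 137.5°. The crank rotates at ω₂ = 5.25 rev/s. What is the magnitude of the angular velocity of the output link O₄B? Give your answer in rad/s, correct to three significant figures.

17.7

ω₂ = 32.99 rad/s (from 5.25 rev/s).
Differentiating the loop-closure r₂e^{iθ₂}+r₃e^{iθ₃}=r₁+r₄e^{iθ₄} gives r₂ω₂e^{iθ₂}+r₃ω₃e^{iθ₃}=r₄ω₄e^{iθ₄}.
Eliminating the other unknown: ω₄ = r₂ω₂ sin(θ₂−θ₃) / [r₄ sin(θ₄−θ₃)].
Numerator sine = +0.83772; denominator sine = +0.79016.
Result = 0.0521·32.99·(+0.83772) / (0.1029·(+0.79016)) = +17.707 rad/s; magnitude 17.707 rad/s.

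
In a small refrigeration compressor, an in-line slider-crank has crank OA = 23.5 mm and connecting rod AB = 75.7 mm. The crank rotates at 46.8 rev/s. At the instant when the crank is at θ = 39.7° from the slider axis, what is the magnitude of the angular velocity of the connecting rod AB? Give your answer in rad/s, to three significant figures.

ω = 294.1 rad/s (converted from 46.8 rev/s).
The rod makes angle φ with the slider axis where L sinφ = r sinθ; differentiating, L cosφ·φ̇ = r ω cosθ.
L cosφ = √(L² − r² sin²θ) = 0.074197 m.
|ω_rod| = r ω |cosθ| / √(L² − r² sin²θ) = 0.0235·294.1·0.76940/0.074197 = 71.657 rad/s.

71.7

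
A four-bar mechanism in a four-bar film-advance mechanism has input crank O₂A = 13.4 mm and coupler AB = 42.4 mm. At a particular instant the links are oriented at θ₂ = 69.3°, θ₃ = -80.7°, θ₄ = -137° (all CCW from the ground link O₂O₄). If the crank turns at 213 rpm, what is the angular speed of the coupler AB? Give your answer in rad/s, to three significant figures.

3.75

ω₂ = 22.31 rad/s (from 213 rpm).
Differentiating the loop-closure r₂e^{iθ₂}+r₃e^{iθ₃}=r₁+r₄e^{iθ₄} gives r₂ω₂e^{iθ₂}+r₃ω₃e^{iθ₃}=r₄ω₄e^{iθ₄}.
Eliminating the other unknown: ω₃ = r₂ω₂ sin(θ₄−θ₂) / [r₃ sin(θ₃−θ₄)].
Numerator sine = +0.44307; denominator sine = +0.83195.
Result = 0.0134·22.31·(+0.44307) / (0.0424·(+0.83195)) = +3.7542 rad/s; magnitude 3.7542 rad/s.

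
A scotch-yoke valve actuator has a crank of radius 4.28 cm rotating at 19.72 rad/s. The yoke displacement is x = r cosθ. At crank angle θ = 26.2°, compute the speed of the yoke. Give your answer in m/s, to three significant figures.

0.373

ω = 19.72 rad/s
x = r cosθ ⇒ ẋ = −rω sinθ.
|v| = rω|sinθ| = 0.0428·19.72·|sin 26.2°| = 0.37264 m/s.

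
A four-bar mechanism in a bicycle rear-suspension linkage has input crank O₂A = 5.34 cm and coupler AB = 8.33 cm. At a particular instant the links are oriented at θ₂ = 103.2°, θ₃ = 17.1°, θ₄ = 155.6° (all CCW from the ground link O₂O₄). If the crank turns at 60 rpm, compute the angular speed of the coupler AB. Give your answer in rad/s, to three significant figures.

4.82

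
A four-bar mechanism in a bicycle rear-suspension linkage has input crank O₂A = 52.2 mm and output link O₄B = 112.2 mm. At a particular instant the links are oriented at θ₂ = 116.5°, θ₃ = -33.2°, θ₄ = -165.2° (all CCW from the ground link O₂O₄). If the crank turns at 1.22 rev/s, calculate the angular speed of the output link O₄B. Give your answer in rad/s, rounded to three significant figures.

2.42

ω₂ = 7.665 rad/s (from 1.22 rev/s).
Differentiating the loop-closure r₂e^{iθ₂}+r₃e^{iθ₃}=r₁+r₄e^{iθ₄} gives r₂ω₂e^{iθ₂}+r₃ω₃e^{iθ₃}=r₄ω₄e^{iθ₄}.
Eliminating the other unknown: ω₄ = r₂ω₂ sin(θ₂−θ₃) / [r₄ sin(θ₄−θ₃)].
Numerator sine = +0.50453; denominator sine = -0.74314.
Result = 0.0522·7.665·(+0.50453) / (0.1122·(-0.74314)) = -2.4212 rad/s; magnitude 2.4212 rad/s.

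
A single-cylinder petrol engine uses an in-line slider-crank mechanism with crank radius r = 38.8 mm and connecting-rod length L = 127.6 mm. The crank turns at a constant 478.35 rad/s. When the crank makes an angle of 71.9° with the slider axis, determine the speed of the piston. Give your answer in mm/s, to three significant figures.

ω = 478.4 rad/s
For an in-line slider-crank, x = r cosθ + √(L² − r² sin²θ), so v = −rω sinθ·[1 + r cosθ/√(L² − r² sin²θ)].
With r = 0.0388 m, L = 0.1276 m, θ = 71.9°: √(L² − r² sin²θ) = 0.12215 m.
v = −0.0388·478.4·0.95052·[1 + 0.0388·0.31068/0.12215] = -19.382 m/s.
|v| = 19.382 m/s = 19382 mm/s.

19400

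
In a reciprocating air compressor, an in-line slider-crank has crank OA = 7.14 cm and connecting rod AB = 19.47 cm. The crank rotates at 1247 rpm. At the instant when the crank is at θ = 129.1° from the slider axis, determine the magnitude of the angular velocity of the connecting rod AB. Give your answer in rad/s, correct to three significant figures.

ω = 130.6 rad/s (converted from 1247 rpm).
The rod makes angle φ with the slider axis where L sinφ = r sinθ; differentiating, L cosφ·φ̇ = r ω cosθ.
L cosφ = √(L² − r² sin²θ) = 0.18665 m.
|ω_rod| = r ω |cosθ| / √(L² − r² sin²θ) = 0.0714·130.6·0.63068/0.18665 = 31.505 rad/s.

31.5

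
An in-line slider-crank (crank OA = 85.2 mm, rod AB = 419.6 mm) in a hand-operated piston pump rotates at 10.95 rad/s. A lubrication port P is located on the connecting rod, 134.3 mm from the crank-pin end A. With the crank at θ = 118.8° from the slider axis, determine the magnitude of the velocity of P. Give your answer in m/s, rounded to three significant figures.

ω = 10.95 rad/s.  Crank-pin speed |V_A| = rω = 0.93294 m/s, perpendicular to OA.
Rod angle: sinφ = −(r/L) sinθ ⇒ φ = -10.249°; ω_rod = −rω cosθ/√(L²−r²sin²θ) = +1.0885 rad/s.
V_P = V_A + ω_rod × AP, with AP = 0.1343 m along the rod.
Components: V_Px = −rω sinθ − a·ω_rod·sinφ = -0.79153 m/s;  V_Py = rω cosθ + a·ω_rod·cosφ = -0.30559 m/s.
|V_P| = √(V_Px² + V_Py²) = 0.84847 m/s.

0.848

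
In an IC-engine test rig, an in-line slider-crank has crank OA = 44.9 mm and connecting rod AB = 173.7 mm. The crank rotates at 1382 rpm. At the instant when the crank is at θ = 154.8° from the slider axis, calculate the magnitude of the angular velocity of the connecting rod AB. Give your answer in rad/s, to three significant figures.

ω = 144.7 rad/s (converted from 1382 rpm).
The rod makes angle φ with the slider axis where L sinφ = r sinθ; differentiating, L cosφ·φ̇ = r ω cosθ.
L cosφ = √(L² − r² sin²θ) = 0.17264 m.
|ω_rod| = r ω |cosθ| / √(L² − r² sin²θ) = 0.0449·144.7·0.90483/0.17264 = 34.056 rad/s.

34.1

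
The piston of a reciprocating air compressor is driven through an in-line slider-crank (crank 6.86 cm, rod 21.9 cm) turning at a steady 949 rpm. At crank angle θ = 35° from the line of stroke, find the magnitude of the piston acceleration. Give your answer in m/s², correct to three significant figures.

634

ω = 2π·949/60 = 99.38 rad/s
x(θ) = r cosθ + √(L² − r² sin²θ); with ω constant, a = ω²·d²x/dθ².
d²x/dθ² = −r cosθ − r²(cos2θ)/√u − r⁴ sin²2θ/(4u^{3/2}),  u = L² − r² sin²θ = 0.0464128 m².
Substituting r = 0.0686 m, L = 0.219 m, θ = 35°: d²x/dθ² = -0.064154 m.
a = ω²·d²x/dθ² = (99.38)²·(-0.064154) = -633.6 m/s²;  |a| = 633.6 m/s².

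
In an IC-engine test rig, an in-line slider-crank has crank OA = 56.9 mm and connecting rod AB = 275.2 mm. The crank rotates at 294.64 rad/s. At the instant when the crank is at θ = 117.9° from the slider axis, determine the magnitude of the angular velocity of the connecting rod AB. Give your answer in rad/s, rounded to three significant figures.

29.0

ω = 294.6 rad/s
The rod makes angle φ with the slider axis where L sinφ = r sinθ; differentiating, L cosφ·φ̇ = r ω cosθ.
L cosφ = √(L² − r² sin²θ) = 0.27057 m.
|ω_rod| = r ω |cosθ| / √(L² − r² sin²θ) = 0.0569·294.6·0.46793/0.27057 = 28.994 rad/s.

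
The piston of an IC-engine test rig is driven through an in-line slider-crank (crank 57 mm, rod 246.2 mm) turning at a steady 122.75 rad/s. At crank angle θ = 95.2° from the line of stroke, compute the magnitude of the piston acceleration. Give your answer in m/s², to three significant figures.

ω = 122.8 rad/s
x(θ) = r cosθ + √(L² − r² sin²θ); with ω constant, a = ω²·d²x/dθ².
d²x/dθ² = −r cosθ − r²(cos2θ)/√u − r⁴ sin²2θ/(4u^{3/2}),  u = L² − r² sin²θ = 0.0573921 m².
Substituting r = 0.057 m, L = 0.2462 m, θ = 95.2°: d²x/dθ² = +0.018499 m.
a = ω²·d²x/dθ² = (122.8)²·(+0.018499) = +278.73 m/s²;  |a| = 278.73 m/s².

279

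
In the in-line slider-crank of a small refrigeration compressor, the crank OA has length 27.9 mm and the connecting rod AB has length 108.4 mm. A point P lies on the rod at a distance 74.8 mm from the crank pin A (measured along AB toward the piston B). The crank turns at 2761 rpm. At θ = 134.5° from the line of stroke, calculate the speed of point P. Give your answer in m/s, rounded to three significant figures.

5.32

ω = 289.1 rad/s.  Crank-pin speed |V_A| = rω = 8.0668 m/s, perpendicular to OA.
Rod angle: sinφ = −(r/L) sinθ ⇒ φ = -10.578°; ω_rod = −rω cosθ/√(L²−r²sin²θ) = +53.061 rad/s.
V_P = V_A + ω_rod × AP, with AP = 0.0748 m along the rod.
Components: V_Px = −rω sinθ − a·ω_rod·sinφ = -5.025 m/s;  V_Py = rω cosθ + a·ω_rod·cosφ = -1.7526 m/s.
|V_P| = √(V_Px² + V_Py²) = 5.3219 m/s.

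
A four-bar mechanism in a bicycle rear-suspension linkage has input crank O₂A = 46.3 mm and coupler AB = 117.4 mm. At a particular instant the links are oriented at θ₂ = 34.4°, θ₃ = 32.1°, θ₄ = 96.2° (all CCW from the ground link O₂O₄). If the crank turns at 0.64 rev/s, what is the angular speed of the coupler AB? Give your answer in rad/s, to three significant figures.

ω₂ = 4.021 rad/s (from 0.64 rev/s).
Differentiating the loop-closure r₂e^{iθ₂}+r₃e^{iθ₃}=r₁+r₄e^{iθ₄} gives r₂ω₂e^{iθ₂}+r₃ω₃e^{iθ₃}=r₄ω₄e^{iθ₄}.
Eliminating the other unknown: ω₃ = r₂ω₂ sin(θ₄−θ₂) / [r₃ sin(θ₃−θ₄)].
Numerator sine = +0.88130; denominator sine = -0.89956.
Result = 0.0463·4.021·(+0.88130) / (0.1174·(-0.89956)) = -1.5537 rad/s; magnitude 1.5537 rad/s.

1.55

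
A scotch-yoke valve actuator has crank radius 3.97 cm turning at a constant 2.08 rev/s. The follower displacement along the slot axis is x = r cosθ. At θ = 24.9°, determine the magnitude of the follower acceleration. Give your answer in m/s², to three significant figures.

6.15

ω = 13.07 rad/s (from 2.08 rev/s).
x = r cosθ ⇒ ẍ = −rω² cosθ (ω constant).
|a| = rω²|cosθ| = 0.0397·(13.07)²·|cos 24.9°| = 6.1504 m/s².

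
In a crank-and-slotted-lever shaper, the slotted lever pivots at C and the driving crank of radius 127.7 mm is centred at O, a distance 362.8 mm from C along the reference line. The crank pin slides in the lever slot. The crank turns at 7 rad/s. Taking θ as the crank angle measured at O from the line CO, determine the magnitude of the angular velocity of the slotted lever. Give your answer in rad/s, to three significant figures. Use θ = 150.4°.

ω = 7 rad/s
Crank pin A relative to C: A = (d + r cosθ, r sinθ); lever angle φ = atan2(r sinθ, d + r cosθ).
Differentiating tanφ: φ̇ = rω(d cosθ + r)/(d² + r² + 2dr cosθ).
d² + r² + 2dr cosθ = |CA|² = 0.0673645 m²;  d cosθ + r = -0.18775 m.
|ω_lever| = |0.1277·7·-0.18775| / 0.0673645 = 2.4914 rad/s.

2.49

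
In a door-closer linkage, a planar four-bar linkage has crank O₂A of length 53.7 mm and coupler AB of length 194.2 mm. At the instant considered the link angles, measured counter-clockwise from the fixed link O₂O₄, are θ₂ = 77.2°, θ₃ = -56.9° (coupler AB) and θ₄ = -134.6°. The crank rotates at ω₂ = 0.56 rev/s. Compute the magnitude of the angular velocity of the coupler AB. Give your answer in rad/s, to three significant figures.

ω₂ = 3.519 rad/s (from 0.56 rev/s).
Differentiating the loop-closure r₂e^{iθ₂}+r₃e^{iθ₃}=r₁+r₄e^{iθ₄} gives r₂ω₂e^{iθ₂}+r₃ω₃e^{iθ₃}=r₄ω₄e^{iθ₄}.
Eliminating the other unknown: ω₃ = r₂ω₂ sin(θ₄−θ₂) / [r₃ sin(θ₃−θ₄)].
Numerator sine = +0.52696; denominator sine = +0.97705.
Result = 0.0537·3.519·(+0.52696) / (0.1942·(+0.97705)) = +0.52475 rad/s; magnitude 0.52475 rad/s.

0.525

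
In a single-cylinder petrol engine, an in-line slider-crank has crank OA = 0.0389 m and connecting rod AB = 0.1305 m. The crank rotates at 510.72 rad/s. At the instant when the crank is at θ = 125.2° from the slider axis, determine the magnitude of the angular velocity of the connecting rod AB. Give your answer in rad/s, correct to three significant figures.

ω = 510.7 rad/s
The rod makes angle φ with the slider axis where L sinφ = r sinθ; differentiating, L cosφ·φ̇ = r ω cosθ.
L cosφ = √(L² − r² sin²θ) = 0.12657 m.
|ω_rod| = r ω |cosθ| / √(L² − r² sin²θ) = 0.0389·510.7·0.57643/0.12657 = 90.48 rad/s.

90.5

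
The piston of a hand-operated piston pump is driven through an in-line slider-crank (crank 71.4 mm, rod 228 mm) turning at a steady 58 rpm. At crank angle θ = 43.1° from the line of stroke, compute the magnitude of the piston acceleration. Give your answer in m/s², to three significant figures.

2.00

ω = 2π·58/60 = 6.074 rad/s
x(θ) = r cosθ + √(L² − r² sin²θ); with ω constant, a = ω²·d²x/dθ².
d²x/dθ² = −r cosθ − r²(cos2θ)/√u − r⁴ sin²2θ/(4u^{3/2}),  u = L² − r² sin²θ = 0.049604 m².
Substituting r = 0.0714 m, L = 0.228 m, θ = 43.1°: d²x/dθ² = -0.054236 m.
a = ω²·d²x/dθ² = (6.074)²·(-0.054236) = -2.0008 m/s²;  |a| = 2.0008 m/s².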